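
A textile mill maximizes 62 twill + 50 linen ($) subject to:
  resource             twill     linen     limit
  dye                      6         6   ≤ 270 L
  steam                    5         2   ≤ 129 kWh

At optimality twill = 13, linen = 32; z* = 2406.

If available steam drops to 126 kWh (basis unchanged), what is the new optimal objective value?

2394

Check each constraint at x*: dye 270/270 (tight); steam 129/129 (tight).
From A_Bᵀ y = c: 6·y_dye + 5·y_steam = 62; 6·y_dye + 2·y_steam = 50.
→ y_dye = 7 and y_steam = 4.
Δz = y_steam·Δb = 4 × (-3) = -12, so new z* = 2406 − 12 = 2394.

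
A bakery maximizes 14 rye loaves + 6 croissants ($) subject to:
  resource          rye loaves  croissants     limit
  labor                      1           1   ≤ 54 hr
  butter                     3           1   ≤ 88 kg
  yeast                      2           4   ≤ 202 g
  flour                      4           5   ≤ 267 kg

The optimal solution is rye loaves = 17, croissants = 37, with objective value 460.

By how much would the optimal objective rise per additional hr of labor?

Binding: labor and butter. Non-binding: yeast (20 unused), flour (14 unused).
Slack constraints have shadow price 0 (complementary slackness).
Dual feasibility on the basic columns requires 1·y_labor + 3·y_butter = 14, 1·y_labor + 1·y_butter = 6.
Solving: y_labor = 2, y_butter = 4.
Shadow price of labor = 2.

2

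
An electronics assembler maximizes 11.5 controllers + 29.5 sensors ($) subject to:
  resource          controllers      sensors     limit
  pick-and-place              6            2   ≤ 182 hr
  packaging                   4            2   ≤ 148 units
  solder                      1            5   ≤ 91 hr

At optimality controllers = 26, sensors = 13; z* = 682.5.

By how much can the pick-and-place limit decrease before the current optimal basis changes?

145.6

Binding constraints: pick-and-place, solder. The basis is B = [[6,2],[1,5]] with det 28.
Per unit decrease in pick-and-place, x* moves by d = (-0.1786, 0.0357).
The basis stays optimal until controllers reaches 0; allowable decrease = 145.6 hr.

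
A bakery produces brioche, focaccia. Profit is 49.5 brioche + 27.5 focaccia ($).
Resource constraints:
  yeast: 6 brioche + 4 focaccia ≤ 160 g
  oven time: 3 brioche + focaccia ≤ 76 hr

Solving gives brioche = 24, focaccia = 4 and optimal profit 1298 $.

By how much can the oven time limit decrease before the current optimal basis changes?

36

Binding constraints: yeast, oven time. The basis is B = [[6,4],[3,1]] with det -6.
Per unit decrease in oven time, x* moves by d = (-0.6667, 1).
The basis stays optimal until brioche reaches 0; allowable decrease = 36 hr.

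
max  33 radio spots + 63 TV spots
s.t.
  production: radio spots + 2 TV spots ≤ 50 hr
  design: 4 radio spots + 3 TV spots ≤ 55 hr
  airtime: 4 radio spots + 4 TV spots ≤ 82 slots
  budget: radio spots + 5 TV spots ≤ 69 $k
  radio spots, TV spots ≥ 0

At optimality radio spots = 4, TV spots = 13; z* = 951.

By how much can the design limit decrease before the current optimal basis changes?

13.6

Binding constraints: design, budget. The basis is B = [[4,3],[1,5]] with det 17.
Per unit decrease in design, x* moves by d = (-0.2941, 0.0588).
The basis stays optimal until radio spots reaches 0; allowable decrease = 13.6 hr.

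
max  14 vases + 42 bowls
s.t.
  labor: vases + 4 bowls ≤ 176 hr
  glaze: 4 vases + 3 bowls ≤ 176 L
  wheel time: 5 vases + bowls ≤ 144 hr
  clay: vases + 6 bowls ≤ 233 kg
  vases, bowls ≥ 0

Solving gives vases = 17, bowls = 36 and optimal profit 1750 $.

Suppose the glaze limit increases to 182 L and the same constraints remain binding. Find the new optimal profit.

1762

Binding: glaze and clay. Non-binding: labor (15 unused), wheel time (23 unused).
Slack constraints have shadow price 0 (complementary slackness).
The binding rows give the dual system: 4·y_glaze + 1·y_clay = 14 and 3·y_glaze + 6·y_clay = 42.
→ y_glaze = 2 and y_clay = 6.
Δz = y_glaze·Δb = 2 × (6) = 12, so new z* = 1750 + 12 = 1762.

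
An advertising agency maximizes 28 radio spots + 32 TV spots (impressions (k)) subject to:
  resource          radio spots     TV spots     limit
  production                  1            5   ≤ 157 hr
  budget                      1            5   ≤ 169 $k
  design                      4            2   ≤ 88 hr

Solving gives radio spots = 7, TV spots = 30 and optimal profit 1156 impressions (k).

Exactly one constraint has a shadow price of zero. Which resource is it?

production: 157/157 (binding)
budget: 157/169 (slack 12)
design: 88/88 (binding)
By complementary slackness, a constraint with positive slack has shadow price 0 → budget.

budget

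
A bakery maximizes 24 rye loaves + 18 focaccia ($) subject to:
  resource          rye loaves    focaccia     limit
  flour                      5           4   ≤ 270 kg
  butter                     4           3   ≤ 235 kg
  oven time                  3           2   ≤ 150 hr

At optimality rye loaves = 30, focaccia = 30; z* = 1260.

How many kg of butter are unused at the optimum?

butter used = 4·30 + 3·30 = 210; slack = 235 − 210 = 25.

25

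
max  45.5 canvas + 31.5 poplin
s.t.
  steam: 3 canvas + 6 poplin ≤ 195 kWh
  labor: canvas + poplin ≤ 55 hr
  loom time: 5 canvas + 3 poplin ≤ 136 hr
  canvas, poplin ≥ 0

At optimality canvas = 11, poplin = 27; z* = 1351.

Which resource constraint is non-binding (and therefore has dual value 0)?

labor

steam: 195/195 (binding)
labor: 38/55 (slack 17)
loom time: 136/136 (binding)
By complementary slackness, a constraint with positive slack has shadow price 0 → labor.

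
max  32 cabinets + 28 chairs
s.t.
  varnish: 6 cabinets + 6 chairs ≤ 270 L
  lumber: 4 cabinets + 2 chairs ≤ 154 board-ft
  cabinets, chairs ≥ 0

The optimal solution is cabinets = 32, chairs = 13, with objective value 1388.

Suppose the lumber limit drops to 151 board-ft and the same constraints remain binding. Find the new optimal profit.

1382

Check each constraint at x*: varnish 270/270 (tight); lumber 154/154 (tight).
The binding rows give the dual system: 6·y_varnish + 4·y_lumber = 32 and 6·y_varnish + 2·y_lumber = 28.
This yields shadow prices y_varnish = 4, y_lumber = 2.
Δz = y_lumber·Δb = 2 × (-3) = -6, so new z* = 1388 − 6 = 1382.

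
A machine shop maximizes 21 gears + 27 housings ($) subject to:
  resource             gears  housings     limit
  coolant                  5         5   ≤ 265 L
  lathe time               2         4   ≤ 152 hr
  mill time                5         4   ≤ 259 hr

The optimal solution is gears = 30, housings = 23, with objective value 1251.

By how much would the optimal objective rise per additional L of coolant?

At the optimum: coolant uses 265 of 265 (binding); lathe time uses 152 of 152 (binding); mill time uses 242 of 259 (slack = 17).
By complementary slackness, y = 0 for the non-binding constraint.
The binding rows give the dual system: 5·y_coolant + 2·y_lathe time = 21 and 5·y_coolant + 4·y_lathe time = 27.
This yields shadow prices y_coolant = 3, y_lathe time = 3.
Shadow price of coolant = 3.

3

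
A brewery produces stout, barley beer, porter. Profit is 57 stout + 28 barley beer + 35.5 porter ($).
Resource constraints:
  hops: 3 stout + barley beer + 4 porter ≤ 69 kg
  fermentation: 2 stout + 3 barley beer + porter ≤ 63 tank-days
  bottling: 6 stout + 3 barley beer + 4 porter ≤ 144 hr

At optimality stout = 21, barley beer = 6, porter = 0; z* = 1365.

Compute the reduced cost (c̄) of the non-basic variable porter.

-4.5

At the optimum: hops uses 69 of 69 (binding); fermentation uses 60 of 63 (slack = 3); bottling uses 144 of 144 (binding).
Slack constraints have shadow price 0 (complementary slackness).
From A_Bᵀ y = c: 3·y_hops + 6·y_bottling = 57; 1·y_hops + 3·y_bottling = 28.
→ y_hops = 1 and y_bottling = 9.
Reduced cost of porter: c₃ − yᵀa₃ = 35.5 − (1·4 + 9·4) = 35.5 − 40 = -4.5.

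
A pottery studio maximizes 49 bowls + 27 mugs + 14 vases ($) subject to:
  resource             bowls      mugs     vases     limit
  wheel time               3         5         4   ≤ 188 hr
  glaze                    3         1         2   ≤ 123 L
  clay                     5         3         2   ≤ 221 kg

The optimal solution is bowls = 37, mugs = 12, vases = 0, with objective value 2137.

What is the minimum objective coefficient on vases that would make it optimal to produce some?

22

At the optimum: wheel time uses 171 of 188 (slack = 17); glaze uses 123 of 123 (binding); clay uses 221 of 221 (binding).
By complementary slackness, y = 0 for the non-binding constraint.
From A_Bᵀ y = c: 3·y_glaze + 5·y_clay = 49; 1·y_glaze + 3·y_clay = 27.
Solving: y_glaze = 3, y_clay = 8.
vases enters the basis when its profit ≥ yᵀa₃ = 3·2 + 8·2 = 22.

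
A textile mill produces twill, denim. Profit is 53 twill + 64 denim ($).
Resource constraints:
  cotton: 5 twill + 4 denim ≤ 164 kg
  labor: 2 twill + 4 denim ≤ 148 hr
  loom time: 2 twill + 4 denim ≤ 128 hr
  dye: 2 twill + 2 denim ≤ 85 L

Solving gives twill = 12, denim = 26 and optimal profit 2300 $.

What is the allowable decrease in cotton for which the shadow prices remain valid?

Binding constraints: cotton, loom time. The basis is B = [[5,4],[2,4]] with det 12.
Per unit decrease in cotton, x* moves by d = (-0.3333, 0.1667).
The basis stays optimal until twill reaches 0; allowable decrease = 36 kg.

36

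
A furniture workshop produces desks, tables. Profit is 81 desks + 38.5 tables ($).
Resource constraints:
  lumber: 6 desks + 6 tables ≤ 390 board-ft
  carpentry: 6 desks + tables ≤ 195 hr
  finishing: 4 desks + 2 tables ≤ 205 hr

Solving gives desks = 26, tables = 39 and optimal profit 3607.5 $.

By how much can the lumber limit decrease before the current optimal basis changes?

Binding constraints: lumber, carpentry. The basis is B = [[6,6],[6,1]] with det -30.
Per unit decrease in lumber, x* moves by d = (0.0333, -0.2).
The basis stays optimal until tables reaches 0; allowable decrease = 195 board-ft.

195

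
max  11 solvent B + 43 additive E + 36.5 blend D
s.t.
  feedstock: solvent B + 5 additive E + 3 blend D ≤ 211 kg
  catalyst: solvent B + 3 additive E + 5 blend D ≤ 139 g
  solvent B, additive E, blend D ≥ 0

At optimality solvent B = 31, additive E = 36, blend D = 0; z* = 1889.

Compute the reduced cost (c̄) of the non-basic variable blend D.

Both feedstock and catalyst are binding at x*.
From A_Bᵀ y = c: 1·y_feedstock + 1·y_catalyst = 11; 5·y_feedstock + 3·y_catalyst = 43.
This yields shadow prices y_feedstock = 5, y_catalyst = 6.
Reduced cost of blend D: c₃ − yᵀa₃ = 36.5 − (5·3 + 6·5) = 36.5 − 45 = -8.5.

-8.5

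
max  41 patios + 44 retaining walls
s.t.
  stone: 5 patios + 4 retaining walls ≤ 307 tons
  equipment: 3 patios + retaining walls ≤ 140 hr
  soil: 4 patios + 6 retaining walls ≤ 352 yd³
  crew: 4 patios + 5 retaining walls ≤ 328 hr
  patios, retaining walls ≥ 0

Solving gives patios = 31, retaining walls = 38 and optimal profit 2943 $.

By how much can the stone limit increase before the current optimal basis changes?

Binding constraints: stone, soil. The basis is B = [[5,4],[4,6]] with det 14.
Per unit increase in stone, x* moves by d = (0.4286, -0.2857).
The basis stays optimal until equipment becomes binding; allowable increase = 9 tons.

9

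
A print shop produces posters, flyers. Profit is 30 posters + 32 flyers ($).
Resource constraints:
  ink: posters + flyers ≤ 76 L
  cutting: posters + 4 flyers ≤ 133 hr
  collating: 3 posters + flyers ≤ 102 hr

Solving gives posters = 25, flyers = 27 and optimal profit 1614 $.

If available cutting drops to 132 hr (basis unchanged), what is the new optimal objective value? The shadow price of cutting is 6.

Δb = -1, so new z* = 1614 + (6)·(-1) = 1614 − 6 = 1608.

1608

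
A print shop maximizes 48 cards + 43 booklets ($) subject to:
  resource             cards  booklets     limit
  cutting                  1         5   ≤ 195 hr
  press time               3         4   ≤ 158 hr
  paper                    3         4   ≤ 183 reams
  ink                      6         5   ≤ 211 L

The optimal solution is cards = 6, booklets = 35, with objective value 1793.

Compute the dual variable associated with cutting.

0

Check each constraint at x*: cutting 181/195 (slack 14); press time 158/158 (tight); paper 158/183 (slack 25); ink 211/211 (tight).
By complementary slackness, y = 0 for the non-binding constraints.
Dual feasibility on the basic columns requires 3·y_press time + 6·y_ink = 48, 4·y_press time + 5·y_ink = 43.
→ y_press time = 2 and y_ink = 7.
Shadow price of cutting = 0.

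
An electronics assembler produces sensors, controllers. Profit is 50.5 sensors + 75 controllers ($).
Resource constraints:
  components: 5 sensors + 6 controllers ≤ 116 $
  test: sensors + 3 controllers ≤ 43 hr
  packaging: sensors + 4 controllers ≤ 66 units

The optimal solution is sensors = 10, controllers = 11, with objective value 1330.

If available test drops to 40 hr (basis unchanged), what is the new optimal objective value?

1306

Binding: components and test. Non-binding: packaging (12 unused).
Slack constraints have shadow price 0 (complementary slackness).
From A_Bᵀ y = c: 5·y_components + 1·y_test = 50.5; 6·y_components + 3·y_test = 75.
This yields shadow prices y_components = 8.5, y_test = 8.
Δz = y_test·Δb = 8 × (-3) = -24, so new z* = 1330 − 24 = 1306.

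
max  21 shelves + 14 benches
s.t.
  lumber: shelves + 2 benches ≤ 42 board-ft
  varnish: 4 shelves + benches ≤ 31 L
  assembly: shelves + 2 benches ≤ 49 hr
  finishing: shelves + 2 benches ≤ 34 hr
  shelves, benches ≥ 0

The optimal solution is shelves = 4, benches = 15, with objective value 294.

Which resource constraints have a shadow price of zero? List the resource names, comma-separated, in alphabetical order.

lumber: 34/42 (slack 8)
varnish: 31/31 (binding)
assembly: 34/49 (slack 15)
finishing: 34/34 (binding)
By complementary slackness, a constraint with positive slack has shadow price 0 → assembly, lumber.

assembly, lumber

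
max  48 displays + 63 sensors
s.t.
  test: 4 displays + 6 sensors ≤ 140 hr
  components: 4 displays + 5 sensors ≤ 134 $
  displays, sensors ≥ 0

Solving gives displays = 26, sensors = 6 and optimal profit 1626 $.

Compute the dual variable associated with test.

3

At the optimum: test uses 140 of 140 (binding); components uses 134 of 134 (binding).
Dual feasibility on the basic columns requires 4·y_test + 4·y_components = 48, 6·y_test + 5·y_components = 63.
This yields shadow prices y_test = 3, y_components = 9.
Shadow price of test = 3.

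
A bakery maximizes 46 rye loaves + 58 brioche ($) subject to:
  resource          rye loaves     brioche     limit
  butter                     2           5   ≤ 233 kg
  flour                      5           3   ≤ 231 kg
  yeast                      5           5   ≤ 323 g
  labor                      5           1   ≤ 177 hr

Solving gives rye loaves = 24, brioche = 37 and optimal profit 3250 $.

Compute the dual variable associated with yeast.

0

Binding: butter and flour. Non-binding: yeast (18 unused), labor (20 unused).
By complementary slackness, y = 0 for the non-binding constraints.
Dual feasibility on the basic columns requires 2·y_butter + 5·y_flour = 46, 5·y_butter + 3·y_flour = 58.
→ y_butter = 8 and y_flour = 6.
Shadow price of yeast = 0.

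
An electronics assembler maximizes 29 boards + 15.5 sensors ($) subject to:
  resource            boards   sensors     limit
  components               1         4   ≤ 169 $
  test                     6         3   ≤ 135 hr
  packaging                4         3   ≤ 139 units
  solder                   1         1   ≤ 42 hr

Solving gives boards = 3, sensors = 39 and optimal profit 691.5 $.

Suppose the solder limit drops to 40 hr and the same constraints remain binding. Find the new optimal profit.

687.5

At the optimum: components uses 159 of 169 (slack = 10); test uses 135 of 135 (binding); packaging uses 129 of 139 (slack = 10); solder uses 42 of 42 (binding).
Since components, packaging are not tight, their duals are 0.
From A_Bᵀ y = c: 6·y_test + 1·y_solder = 29; 3·y_test + 1·y_solder = 15.5.
This yields shadow prices y_test = 4.5, y_solder = 2.
Δz = y_solder·Δb = 2 × (-2) = -4, so new z* = 691.5 − 4 = 687.5.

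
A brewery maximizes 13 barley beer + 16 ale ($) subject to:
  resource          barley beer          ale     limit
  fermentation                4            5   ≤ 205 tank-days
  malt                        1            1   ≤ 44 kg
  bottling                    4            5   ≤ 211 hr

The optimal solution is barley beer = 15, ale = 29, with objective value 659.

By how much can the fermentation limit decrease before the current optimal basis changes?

29

Binding constraints: fermentation, malt. The basis is B = [[4,5],[1,1]] with det -1.
Per unit decrease in fermentation, x* moves by d = (1, -1).
The basis stays optimal until ale reaches 0; allowable decrease = 29 tank-days.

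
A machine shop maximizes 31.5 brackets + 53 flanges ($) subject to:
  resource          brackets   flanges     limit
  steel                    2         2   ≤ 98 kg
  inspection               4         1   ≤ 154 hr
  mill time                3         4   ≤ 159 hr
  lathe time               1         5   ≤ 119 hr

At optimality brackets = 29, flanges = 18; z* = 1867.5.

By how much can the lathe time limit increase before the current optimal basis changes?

79.75

Binding constraints: mill time, lathe time. The basis is B = [[3,4],[1,5]] with det 11.
Per unit increase in lathe time, x* moves by d = (-0.3636, 0.2727).
The basis stays optimal until brackets reaches 0; allowable increase = 79.75 hr.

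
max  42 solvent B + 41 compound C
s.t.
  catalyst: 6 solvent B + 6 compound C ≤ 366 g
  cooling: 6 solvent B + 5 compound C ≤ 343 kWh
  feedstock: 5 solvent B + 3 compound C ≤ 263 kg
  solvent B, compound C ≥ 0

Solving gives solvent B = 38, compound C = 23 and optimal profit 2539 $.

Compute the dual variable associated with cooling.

At the optimum: catalyst uses 366 of 366 (binding); cooling uses 343 of 343 (binding); feedstock uses 259 of 263 (slack = 4).
By complementary slackness, y = 0 for the non-binding constraint.
The binding rows give the dual system: 6·y_catalyst + 6·y_cooling = 42 and 6·y_catalyst + 5·y_cooling = 41.
→ y_catalyst = 6 and y_cooling = 1.
Shadow price of cooling = 1.

1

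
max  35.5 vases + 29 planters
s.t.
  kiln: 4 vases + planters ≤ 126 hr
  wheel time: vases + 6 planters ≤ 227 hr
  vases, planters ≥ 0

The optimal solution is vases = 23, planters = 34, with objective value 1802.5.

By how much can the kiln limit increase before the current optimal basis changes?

782

Binding constraints: kiln, wheel time. The basis is B = [[4,1],[1,6]] with det 23.
Per unit increase in kiln, x* moves by d = (0.2609, -0.0435).
The basis stays optimal until planters reaches 0; allowable increase = 782 hr.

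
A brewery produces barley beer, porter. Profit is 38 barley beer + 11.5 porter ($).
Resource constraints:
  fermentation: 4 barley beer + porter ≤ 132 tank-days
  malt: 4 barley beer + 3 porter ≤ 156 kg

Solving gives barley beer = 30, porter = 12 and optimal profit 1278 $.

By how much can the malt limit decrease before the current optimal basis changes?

24

Binding constraints: fermentation, malt. The basis is B = [[4,1],[4,3]] with det 8.
Per unit decrease in malt, x* moves by d = (0.125, -0.5).
The basis stays optimal until porter reaches 0; allowable decrease = 24 kg.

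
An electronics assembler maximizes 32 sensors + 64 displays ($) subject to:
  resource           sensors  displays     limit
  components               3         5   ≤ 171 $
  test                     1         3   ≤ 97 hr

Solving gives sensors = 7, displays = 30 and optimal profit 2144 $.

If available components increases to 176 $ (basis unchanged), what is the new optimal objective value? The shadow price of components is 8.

2184

Δb = 5, so new z* = 2144 + (8)·(5) = 2144 + 40 = 2184.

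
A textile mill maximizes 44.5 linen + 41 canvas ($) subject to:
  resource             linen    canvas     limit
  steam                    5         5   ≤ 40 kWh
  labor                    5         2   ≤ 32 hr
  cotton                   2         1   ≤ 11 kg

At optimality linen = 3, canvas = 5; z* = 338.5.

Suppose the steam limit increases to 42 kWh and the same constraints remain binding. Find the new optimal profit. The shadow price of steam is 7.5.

353.5

Δb = 2, so new z* = 338.5 + (7.5)·(2) = 338.5 + 15 = 353.5.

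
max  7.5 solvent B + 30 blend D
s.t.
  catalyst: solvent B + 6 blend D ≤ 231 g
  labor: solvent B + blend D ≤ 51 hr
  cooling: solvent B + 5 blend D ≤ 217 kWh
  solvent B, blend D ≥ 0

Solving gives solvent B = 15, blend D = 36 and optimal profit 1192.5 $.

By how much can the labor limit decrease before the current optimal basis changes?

Binding constraints: catalyst, labor. The basis is B = [[1,6],[1,1]] with det -5.
Per unit decrease in labor, x* moves by d = (-1.2, 0.2).
The basis stays optimal until solvent B reaches 0; allowable decrease = 12.5 hr.

12.5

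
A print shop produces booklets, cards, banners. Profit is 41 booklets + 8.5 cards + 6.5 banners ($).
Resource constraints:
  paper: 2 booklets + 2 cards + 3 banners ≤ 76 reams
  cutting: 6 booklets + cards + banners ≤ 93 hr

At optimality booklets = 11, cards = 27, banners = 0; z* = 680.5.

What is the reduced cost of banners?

-3

At the optimum: paper uses 76 of 76 (binding); cutting uses 93 of 93 (binding).
Dual feasibility on the basic columns requires 2·y_paper + 6·y_cutting = 41, 2·y_paper + 1·y_cutting = 8.5.
→ y_paper = 1 and y_cutting = 6.5.
Reduced cost of banners: c₃ − yᵀa₃ = 6.5 − (1·3 + 6.5·1) = 6.5 − 9.5 = -3.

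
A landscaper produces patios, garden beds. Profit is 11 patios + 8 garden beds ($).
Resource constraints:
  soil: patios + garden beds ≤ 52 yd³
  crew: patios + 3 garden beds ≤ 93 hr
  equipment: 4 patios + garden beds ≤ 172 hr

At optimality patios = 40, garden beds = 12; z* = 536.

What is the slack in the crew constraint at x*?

crew used = 1·40 + 3·12 = 76; slack = 93 − 76 = 17.

17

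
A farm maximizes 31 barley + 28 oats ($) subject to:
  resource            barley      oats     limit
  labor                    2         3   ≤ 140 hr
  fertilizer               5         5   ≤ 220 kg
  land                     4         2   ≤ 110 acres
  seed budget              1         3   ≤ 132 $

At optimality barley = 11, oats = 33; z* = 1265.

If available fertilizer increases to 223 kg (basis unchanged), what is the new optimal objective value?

1280

Check each constraint at x*: labor 121/140 (slack 19); fertilizer 220/220 (tight); land 110/110 (tight); seed budget 110/132 (slack 22).
Since labor, seed budget are not tight, their duals are 0.
The binding rows give the dual system: 5·y_fertilizer + 4·y_land = 31 and 5·y_fertilizer + 2·y_land = 28.
→ y_fertilizer = 5 and y_land = 1.5.
Δz = y_fertilizer·Δb = 5 × (3) = 15, so new z* = 1265 + 15 = 1280.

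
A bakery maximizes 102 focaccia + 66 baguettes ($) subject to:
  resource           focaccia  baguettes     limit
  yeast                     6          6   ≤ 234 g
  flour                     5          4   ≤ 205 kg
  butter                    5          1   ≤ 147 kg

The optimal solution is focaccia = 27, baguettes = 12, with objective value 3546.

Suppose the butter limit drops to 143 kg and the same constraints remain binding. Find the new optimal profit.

At the optimum: yeast uses 234 of 234 (binding); flour uses 183 of 205 (slack = 22); butter uses 147 of 147 (binding).
Slack constraints have shadow price 0 (complementary slackness).
The binding rows give the dual system: 6·y_yeast + 5·y_butter = 102 and 6·y_yeast + 1·y_butter = 66.
→ y_yeast = 9.5 and y_butter = 9.
Δz = y_butter·Δb = 9 × (-4) = -36, so new z* = 3546 − 36 = 3510.

3510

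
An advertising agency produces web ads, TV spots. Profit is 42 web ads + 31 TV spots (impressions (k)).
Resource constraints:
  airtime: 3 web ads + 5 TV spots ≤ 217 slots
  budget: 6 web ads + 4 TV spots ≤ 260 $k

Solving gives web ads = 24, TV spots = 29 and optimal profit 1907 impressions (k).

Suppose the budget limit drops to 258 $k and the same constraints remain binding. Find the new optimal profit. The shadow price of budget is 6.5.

Δb = -2, so new z* = 1907 + (6.5)·(-2) = 1907 − 13 = 1894.

1894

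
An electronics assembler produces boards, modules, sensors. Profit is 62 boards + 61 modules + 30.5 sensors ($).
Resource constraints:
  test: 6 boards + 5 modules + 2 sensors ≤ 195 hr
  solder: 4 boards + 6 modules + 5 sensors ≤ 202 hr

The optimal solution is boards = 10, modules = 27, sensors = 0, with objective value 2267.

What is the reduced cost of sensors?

-3

Both test and solder are binding at x*.
Dual feasibility on the basic columns requires 6·y_test + 4·y_solder = 62, 5·y_test + 6·y_solder = 61.
Solving: y_test = 8, y_solder = 3.5.
Reduced cost of sensors: c₃ − yᵀa₃ = 30.5 − (8·2 + 3.5·5) = 30.5 − 33.5 = -3.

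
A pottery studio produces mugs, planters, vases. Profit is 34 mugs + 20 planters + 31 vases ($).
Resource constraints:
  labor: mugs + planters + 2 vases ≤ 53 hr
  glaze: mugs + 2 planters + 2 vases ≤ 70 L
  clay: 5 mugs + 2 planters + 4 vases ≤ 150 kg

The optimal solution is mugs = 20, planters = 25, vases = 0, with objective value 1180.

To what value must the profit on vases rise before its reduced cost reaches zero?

32

Binding: glaze and clay. Non-binding: labor (8 unused).
By complementary slackness, y = 0 for the non-binding constraint.
Dual feasibility on the basic columns requires 1·y_glaze + 5·y_clay = 34, 2·y_glaze + 2·y_clay = 20.
→ y_glaze = 4 and y_clay = 6.
vases enters the basis when its profit ≥ yᵀa₃ = 4·2 + 6·4 = 32.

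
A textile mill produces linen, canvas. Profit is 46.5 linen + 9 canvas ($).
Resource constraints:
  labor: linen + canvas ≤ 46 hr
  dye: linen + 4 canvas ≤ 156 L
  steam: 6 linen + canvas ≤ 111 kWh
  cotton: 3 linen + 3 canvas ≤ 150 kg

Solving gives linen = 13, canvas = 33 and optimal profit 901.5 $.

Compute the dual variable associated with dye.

0

Check each constraint at x*: labor 46/46 (tight); dye 145/156 (slack 11); steam 111/111 (tight); cotton 138/150 (slack 12).
Slack constraints have shadow price 0 (complementary slackness).
From A_Bᵀ y = c: 1·y_labor + 6·y_steam = 46.5; 1·y_labor + 1·y_steam = 9.
→ y_labor = 1.5 and y_steam = 7.5.
Shadow price of dye = 0.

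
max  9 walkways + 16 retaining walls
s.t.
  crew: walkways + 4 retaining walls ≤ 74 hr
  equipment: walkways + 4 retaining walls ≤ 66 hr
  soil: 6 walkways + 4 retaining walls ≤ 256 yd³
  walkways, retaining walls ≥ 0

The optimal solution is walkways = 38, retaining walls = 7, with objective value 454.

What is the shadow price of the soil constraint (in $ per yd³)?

1

Binding: equipment and soil. Non-binding: crew (8 unused).
By complementary slackness, y = 0 for the non-binding constraint.
The binding rows give the dual system: 1·y_equipment + 6·y_soil = 9 and 4·y_equipment + 4·y_soil = 16.
This yields shadow prices y_equipment = 3, y_soil = 1.
Shadow price of soil = 1.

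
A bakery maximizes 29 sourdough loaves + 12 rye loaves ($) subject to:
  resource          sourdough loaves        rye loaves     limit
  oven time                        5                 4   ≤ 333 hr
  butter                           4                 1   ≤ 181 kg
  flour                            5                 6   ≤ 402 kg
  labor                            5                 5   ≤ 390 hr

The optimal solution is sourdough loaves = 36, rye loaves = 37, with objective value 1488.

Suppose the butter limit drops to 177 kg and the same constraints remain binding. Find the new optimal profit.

Check each constraint at x*: oven time 328/333 (slack 5); butter 181/181 (tight); flour 402/402 (tight); labor 365/390 (slack 25).
Slack constraints have shadow price 0 (complementary slackness).
From A_Bᵀ y = c: 4·y_butter + 5·y_flour = 29; 1·y_butter + 6·y_flour = 12.
Solving: y_butter = 6, y_flour = 1.
Δz = y_butter·Δb = 6 × (-4) = -24, so new z* = 1488 − 24 = 1464.

1464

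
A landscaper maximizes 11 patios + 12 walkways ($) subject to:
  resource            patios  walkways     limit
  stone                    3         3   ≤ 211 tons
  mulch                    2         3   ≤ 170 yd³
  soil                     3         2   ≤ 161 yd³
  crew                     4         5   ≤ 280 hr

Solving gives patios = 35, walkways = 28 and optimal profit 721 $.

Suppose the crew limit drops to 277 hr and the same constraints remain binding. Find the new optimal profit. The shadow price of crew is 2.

715

Δb = -3, so new z* = 721 + (2)·(-3) = 721 − 6 = 715.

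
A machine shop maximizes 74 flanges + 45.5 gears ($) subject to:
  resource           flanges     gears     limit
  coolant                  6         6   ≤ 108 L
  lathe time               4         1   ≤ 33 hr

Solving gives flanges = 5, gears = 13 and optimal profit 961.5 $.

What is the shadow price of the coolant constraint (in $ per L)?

At the optimum: coolant uses 108 of 108 (binding); lathe time uses 33 of 33 (binding).
The binding rows give the dual system: 6·y_coolant + 4·y_lathe time = 74 and 6·y_coolant + 1·y_lathe time = 45.5.
Solving: y_coolant = 6, y_lathe time = 9.5.
Shadow price of coolant = 6.

6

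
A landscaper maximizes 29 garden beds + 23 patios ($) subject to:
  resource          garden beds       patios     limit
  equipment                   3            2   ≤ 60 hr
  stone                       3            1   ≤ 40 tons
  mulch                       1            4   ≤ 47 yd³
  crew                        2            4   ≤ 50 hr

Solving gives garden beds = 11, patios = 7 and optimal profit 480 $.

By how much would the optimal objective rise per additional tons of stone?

7

Binding: stone and crew. Non-binding: equipment (13 unused), mulch (8 unused).
Since equipment, mulch are not tight, their duals are 0.
From A_Bᵀ y = c: 3·y_stone + 2·y_crew = 29; 1·y_stone + 4·y_crew = 23.
Solving: y_stone = 7, y_crew = 4.
Shadow price of stone = 7.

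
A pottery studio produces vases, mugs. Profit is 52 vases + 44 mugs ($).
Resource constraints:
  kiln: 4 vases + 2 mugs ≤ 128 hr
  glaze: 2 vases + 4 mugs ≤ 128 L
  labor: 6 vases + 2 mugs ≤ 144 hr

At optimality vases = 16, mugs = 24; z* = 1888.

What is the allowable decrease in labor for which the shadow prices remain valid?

80

Binding constraints: glaze, labor. The basis is B = [[2,4],[6,2]] with det -20.
Per unit decrease in labor, x* moves by d = (-0.2, 0.1).
The basis stays optimal until vases reaches 0; allowable decrease = 80 hr.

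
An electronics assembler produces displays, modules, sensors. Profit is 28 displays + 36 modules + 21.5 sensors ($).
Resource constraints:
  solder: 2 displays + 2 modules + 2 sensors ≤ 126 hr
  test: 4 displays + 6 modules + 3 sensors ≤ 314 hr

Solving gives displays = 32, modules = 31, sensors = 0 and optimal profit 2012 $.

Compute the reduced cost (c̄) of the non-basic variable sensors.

-2.5

Both solder and test are binding at x*.
Dual feasibility on the basic columns requires 2·y_solder + 4·y_test = 28, 2·y_solder + 6·y_test = 36.
This yields shadow prices y_solder = 6, y_test = 4.
Reduced cost of sensors: c₃ − yᵀa₃ = 21.5 − (6·2 + 4·3) = 21.5 − 24 = -2.5.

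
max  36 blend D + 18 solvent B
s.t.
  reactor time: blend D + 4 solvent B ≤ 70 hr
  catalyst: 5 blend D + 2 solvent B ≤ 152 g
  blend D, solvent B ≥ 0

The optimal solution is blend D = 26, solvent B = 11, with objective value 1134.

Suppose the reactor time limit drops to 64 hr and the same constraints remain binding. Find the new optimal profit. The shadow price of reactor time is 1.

1128

Δb = -6, so new z* = 1134 + (1)·(-6) = 1134 − 6 = 1128.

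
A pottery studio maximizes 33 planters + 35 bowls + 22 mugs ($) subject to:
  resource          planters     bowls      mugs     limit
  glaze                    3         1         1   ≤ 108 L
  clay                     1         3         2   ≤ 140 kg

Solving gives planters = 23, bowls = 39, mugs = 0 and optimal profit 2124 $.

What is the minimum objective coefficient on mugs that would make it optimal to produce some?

At the optimum: glaze uses 108 of 108 (binding); clay uses 140 of 140 (binding).
From A_Bᵀ y = c: 3·y_glaze + 1·y_clay = 33; 1·y_glaze + 3·y_clay = 35.
Solving: y_glaze = 8, y_clay = 9.
mugs enters the basis when its profit ≥ yᵀa₃ = 8·1 + 9·2 = 26.

26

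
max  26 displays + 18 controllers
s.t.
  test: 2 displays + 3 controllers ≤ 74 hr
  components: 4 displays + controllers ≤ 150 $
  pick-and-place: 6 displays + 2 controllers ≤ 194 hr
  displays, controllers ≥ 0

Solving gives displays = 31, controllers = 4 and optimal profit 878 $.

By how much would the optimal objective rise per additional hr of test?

4

Binding: test and pick-and-place. Non-binding: components (22 unused).
Since components is not tight, its dual is 0.
From A_Bᵀ y = c: 2·y_test + 6·y_pick-and-place = 26; 3·y_test + 2·y_pick-and-place = 18.
→ y_test = 4 and y_pick-and-place = 3.
Shadow price of test = 4.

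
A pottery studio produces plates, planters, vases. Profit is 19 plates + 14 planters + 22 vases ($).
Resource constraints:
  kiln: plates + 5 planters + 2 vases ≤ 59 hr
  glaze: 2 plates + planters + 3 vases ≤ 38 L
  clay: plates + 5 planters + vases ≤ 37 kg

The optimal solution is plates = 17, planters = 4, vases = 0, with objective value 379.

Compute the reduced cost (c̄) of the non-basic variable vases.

-6

Binding: glaze and clay. Non-binding: kiln (22 unused).
Slack constraints have shadow price 0 (complementary slackness).
The binding rows give the dual system: 2·y_glaze + 1·y_clay = 19 and 1·y_glaze + 5·y_clay = 14.
→ y_glaze = 9 and y_clay = 1.
Reduced cost of vases: c₃ − yᵀa₃ = 22 − (9·3 + 1·1) = 22 − 28 = -6.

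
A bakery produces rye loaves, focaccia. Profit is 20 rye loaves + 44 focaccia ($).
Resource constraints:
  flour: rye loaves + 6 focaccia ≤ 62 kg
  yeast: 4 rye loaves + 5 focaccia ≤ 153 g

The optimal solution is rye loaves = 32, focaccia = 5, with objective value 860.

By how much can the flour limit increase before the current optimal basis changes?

121.6

Binding constraints: flour, yeast. The basis is B = [[1,6],[4,5]] with det -19.
Per unit increase in flour, x* moves by d = (-0.2632, 0.2105).
The basis stays optimal until rye loaves reaches 0; allowable increase = 121.6 kg.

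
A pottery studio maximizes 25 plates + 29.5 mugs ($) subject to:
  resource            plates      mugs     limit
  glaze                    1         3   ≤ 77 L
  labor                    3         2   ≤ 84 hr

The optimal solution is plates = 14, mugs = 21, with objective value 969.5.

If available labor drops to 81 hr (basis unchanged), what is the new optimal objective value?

Both glaze and labor are binding at x*.
The binding rows give the dual system: 1·y_glaze + 3·y_labor = 25 and 3·y_glaze + 2·y_labor = 29.5.
Solving: y_glaze = 5.5, y_labor = 6.5.
Δz = y_labor·Δb = 6.5 × (-3) = -19.5, so new z* = 969.5 − 19.5 = 950.

950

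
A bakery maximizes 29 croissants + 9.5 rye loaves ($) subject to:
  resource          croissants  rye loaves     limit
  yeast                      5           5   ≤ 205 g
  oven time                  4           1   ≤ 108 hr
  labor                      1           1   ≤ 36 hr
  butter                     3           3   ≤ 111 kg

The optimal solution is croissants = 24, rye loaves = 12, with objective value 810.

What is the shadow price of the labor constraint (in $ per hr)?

Check each constraint at x*: yeast 180/205 (slack 25); oven time 108/108 (tight); labor 36/36 (tight); butter 108/111 (slack 3).
Since yeast, butter are not tight, their duals are 0.
The binding rows give the dual system: 4·y_oven time + 1·y_labor = 29 and 1·y_oven time + 1·y_labor = 9.5.
This yields shadow prices y_oven time = 6.5, y_labor = 3.
Shadow price of labor = 3.

3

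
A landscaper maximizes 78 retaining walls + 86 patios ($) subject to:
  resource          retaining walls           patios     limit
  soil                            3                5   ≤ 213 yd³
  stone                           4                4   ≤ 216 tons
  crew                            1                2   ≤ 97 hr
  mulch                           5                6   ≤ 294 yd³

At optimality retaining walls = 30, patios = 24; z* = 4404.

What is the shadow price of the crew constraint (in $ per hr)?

0

At the optimum: soil uses 210 of 213 (slack = 3); stone uses 216 of 216 (binding); crew uses 78 of 97 (slack = 19); mulch uses 294 of 294 (binding).
By complementary slackness, y = 0 for the non-binding constraints.
Dual feasibility on the basic columns requires 4·y_stone + 5·y_mulch = 78, 4·y_stone + 6·y_mulch = 86.
→ y_stone = 9.5 and y_mulch = 8.
Shadow price of crew = 0.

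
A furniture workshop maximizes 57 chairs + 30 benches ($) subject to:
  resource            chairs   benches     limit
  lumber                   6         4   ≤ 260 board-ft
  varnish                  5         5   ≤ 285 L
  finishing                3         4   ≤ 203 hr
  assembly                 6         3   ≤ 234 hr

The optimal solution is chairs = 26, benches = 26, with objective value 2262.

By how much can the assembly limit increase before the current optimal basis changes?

26

Binding constraints: lumber, assembly. The basis is B = [[6,4],[6,3]] with det -6.
Per unit increase in assembly, x* moves by d = (0.6667, -1).
The basis stays optimal until benches reaches 0; allowable increase = 26 hr.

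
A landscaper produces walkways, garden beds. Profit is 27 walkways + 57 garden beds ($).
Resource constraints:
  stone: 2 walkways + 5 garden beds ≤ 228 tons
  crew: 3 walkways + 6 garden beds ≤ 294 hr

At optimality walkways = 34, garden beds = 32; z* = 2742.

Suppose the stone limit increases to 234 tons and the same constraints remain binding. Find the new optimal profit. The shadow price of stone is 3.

2760

Δb = 6, so new z* = 2742 + (3)·(6) = 2742 + 18 = 2760.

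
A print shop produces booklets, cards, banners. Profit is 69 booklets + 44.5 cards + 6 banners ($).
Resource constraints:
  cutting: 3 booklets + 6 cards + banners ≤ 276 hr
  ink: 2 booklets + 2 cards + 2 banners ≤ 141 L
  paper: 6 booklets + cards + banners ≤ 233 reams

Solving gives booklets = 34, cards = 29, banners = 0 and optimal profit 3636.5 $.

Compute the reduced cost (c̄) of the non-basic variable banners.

At the optimum: cutting uses 276 of 276 (binding); ink uses 126 of 141 (slack = 15); paper uses 233 of 233 (binding).
Since ink is not tight, its dual is 0.
From A_Bᵀ y = c: 3·y_cutting + 6·y_paper = 69; 6·y_cutting + 1·y_paper = 44.5.
Solving: y_cutting = 6, y_paper = 8.5.
Reduced cost of banners: c₃ − yᵀa₃ = 6 − (6·1 + 8.5·1) = 6 − 14.5 = -8.5.

-8.5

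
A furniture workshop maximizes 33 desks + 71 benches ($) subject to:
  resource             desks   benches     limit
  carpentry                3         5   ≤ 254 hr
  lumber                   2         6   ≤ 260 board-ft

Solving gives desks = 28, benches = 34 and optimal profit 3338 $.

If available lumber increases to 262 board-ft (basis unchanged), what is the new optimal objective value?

3350

Check each constraint at x*: carpentry 254/254 (tight); lumber 260/260 (tight).
The binding rows give the dual system: 3·y_carpentry + 2·y_lumber = 33 and 5·y_carpentry + 6·y_lumber = 71.
Solving: y_carpentry = 7, y_lumber = 6.
Δz = y_lumber·Δb = 6 × (2) = 12, so new z* = 3338 + 12 = 3350.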